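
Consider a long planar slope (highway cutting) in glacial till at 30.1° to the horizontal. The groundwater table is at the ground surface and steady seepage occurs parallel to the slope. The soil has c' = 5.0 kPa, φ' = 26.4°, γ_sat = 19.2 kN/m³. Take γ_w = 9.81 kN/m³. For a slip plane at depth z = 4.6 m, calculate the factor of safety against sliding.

With seepage parallel to the slope and the water table at the surface, the effective normal stress on the slip plane uses the buoyant unit weight γ' = γ_sat − γ_w while the driving shear stress uses γ_sat:
FS = [c' + γ' z cos²β tanφ'] / [γ_sat z sinβ cosβ]
γ' = 19.2 − 9.81 = 9.39 kN/m³
Numerator = 5.0 + 9.39·4.6·cos²30.1°·tan26.4° = 5.0 + 9.39·4.6·0.7485·0.4964 = 21.049 kPa
Denominator = 19.2·4.6·sin30.1°·cos30.1° = 19.2·4.6·0.5015·0.8652 = 38.321 kPa
FS = 21.049 / 38.321 = 0.549

FS = 0.55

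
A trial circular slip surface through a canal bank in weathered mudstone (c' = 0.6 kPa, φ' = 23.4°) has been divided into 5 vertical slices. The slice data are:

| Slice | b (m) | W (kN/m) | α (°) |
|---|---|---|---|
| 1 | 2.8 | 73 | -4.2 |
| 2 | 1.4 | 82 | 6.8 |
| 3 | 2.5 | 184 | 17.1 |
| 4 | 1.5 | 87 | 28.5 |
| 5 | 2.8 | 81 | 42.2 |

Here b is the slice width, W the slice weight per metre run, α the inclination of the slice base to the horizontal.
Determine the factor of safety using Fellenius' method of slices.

FS = 1.36

Ordinary method of slices: FS = Σ[c'·Δl_i + (W_i cosα_i)·tanφ'] / Σ W_i sinα_i, with Δl_i = b_i / cosα_i.
Slice 1: Δl = 2.8/cos(-4.2°) = 2.808 m; N'_1 = 73·cos(-4.2°) = 72.8; c'Δl = 1.68; W sinα = -5.3
Slice 2: Δl = 1.4/cos6.8° = 1.410 m; N'_2 = 82·cos6.8° = 81.4; c'Δl = 0.85; W sinα = 9.7
Slice 3: Δl = 2.5/cos17.1° = 2.616 m; N'_3 = 184·cos17.1° = 175.9; c'Δl = 1.57; W sinα = 54.1
Slice 4: Δl = 1.5/cos28.5° = 1.707 m; N'_4 = 87·cos28.5° = 76.5; c'Δl = 1.02; W sinα = 41.5
Slice 5: Δl = 2.8/cos42.2° = 3.780 m; N'_5 = 81·cos42.2° = 60.0; c'Δl = 2.27; W sinα = 54.4
Σc'Δl = 7.4 kN/m; ΣN' = 466.6 kN/m; ΣW sinα = 154.4 kN/m
Resisting = 7.4 + 466.6·tan23.4° = 7.4 + 201.9 = 209.3 kN/m
FS = 209.3 / 154.4 = 1.356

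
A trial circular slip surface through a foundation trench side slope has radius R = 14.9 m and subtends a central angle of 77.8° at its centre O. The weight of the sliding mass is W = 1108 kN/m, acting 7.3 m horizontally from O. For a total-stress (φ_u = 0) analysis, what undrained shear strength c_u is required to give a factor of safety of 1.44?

c_u = 38.6 kPa

FS = c_u·L_a·R / (W·d), so c_u = FS·W·d / (L_a·R).
Arc length L_a = R·θ = 14.9·(77.8°·π/180) = 14.9·1.3579 = 20.23 m
c_u = 1.44·1108·7.3 / (20.23·14.9) = 11647.3 / 301.46 = 38.64 kPa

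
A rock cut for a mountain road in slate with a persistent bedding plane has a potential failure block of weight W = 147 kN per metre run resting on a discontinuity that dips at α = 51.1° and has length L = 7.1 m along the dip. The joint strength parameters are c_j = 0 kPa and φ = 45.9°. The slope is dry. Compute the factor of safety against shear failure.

Resolving the block weight along and normal to the plane and applying the Mohr–Coulomb strength on the joint:
N' = W cosα = 147·cos51.1° = 92.3 kN/m
Driving force T = W sinα = 147·sin51.1° = 114.4 kN/m
Resisting force R = c_j·L + N'·tanφ = 0·7.1 + 92.3·tan45.9° = 0.0 + 95.3 = 95.3 kN/m
FS = R / T = 95.3 / 114.4 = 0.833

FS = 0.83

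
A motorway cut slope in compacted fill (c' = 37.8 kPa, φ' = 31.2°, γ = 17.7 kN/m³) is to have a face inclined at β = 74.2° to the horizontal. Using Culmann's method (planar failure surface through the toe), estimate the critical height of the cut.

H_c = 26.17 m

Culmann's analysis gives the critical failure plane at α_cr = (β + φ')/2 = (74.2 + 31.2)/2 = 52.7°, and the critical height
H_c = (4c'/γ) · sinβ cosφ' / [1 − cos(β − φ')]
    = (4·37.8/17.7) · sin74.2°·cos31.2° / [1 − cos(43.0°)]
    = 8.542 · 0.9622·0.8554 / [1 − 0.7314]
    = 8.542 · 0.8230 / 0.2686
    = 26.17 m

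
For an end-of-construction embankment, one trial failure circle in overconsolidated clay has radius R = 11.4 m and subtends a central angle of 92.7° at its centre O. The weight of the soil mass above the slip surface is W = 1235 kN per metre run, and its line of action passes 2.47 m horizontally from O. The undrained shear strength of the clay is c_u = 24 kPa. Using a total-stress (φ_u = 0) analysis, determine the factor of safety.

FS = 1.65

Taking moments about the centre O, the resisting moment is provided by the undrained shear strength acting along the arc:
Arc length L_a = R·θ = 11.4·(92.7°·π/180) = 11.4·1.6179 = 18.44 m
M_R = c_u·L_a·R = 24·18.44·11.4 = 5046.4 kN·m/m
M_D = W·d = 1235·2.47 = 3050.5 kN·m/m
FS = M_R / M_D = 5046.4 / 3050.5 = 1.654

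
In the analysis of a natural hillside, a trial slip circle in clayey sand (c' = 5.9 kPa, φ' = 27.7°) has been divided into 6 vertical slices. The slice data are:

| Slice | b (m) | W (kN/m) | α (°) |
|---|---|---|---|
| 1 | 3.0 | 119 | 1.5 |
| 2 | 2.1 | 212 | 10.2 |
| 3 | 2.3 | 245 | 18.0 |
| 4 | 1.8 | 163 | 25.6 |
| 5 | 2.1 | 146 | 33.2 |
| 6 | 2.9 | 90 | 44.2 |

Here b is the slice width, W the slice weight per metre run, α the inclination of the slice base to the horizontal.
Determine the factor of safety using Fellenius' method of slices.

Ordinary method of slices: FS = Σ[c'·Δl_i + (W_i cosα_i)·tanφ'] / Σ W_i sinα_i, with Δl_i = b_i / cosα_i.
Slice 1: Δl = 3.0/cos1.5° = 3.001 m; N'_1 = 119·cos1.5° = 119.0; c'Δl = 17.71; W sinα = 3.1
Slice 2: Δl = 2.1/cos10.2° = 2.134 m; N'_2 = 212·cos10.2° = 208.6; c'Δl = 12.59; W sinα = 37.5
Slice 3: Δl = 2.3/cos18.0° = 2.418 m; N'_3 = 245·cos18.0° = 233.0; c'Δl = 14.27; W sinα = 75.7
Slice 4: Δl = 1.8/cos25.6° = 1.996 m; N'_4 = 163·cos25.6° = 147.0; c'Δl = 11.78; W sinα = 70.4
Slice 5: Δl = 2.1/cos33.2° = 2.510 m; N'_5 = 146·cos33.2° = 122.2; c'Δl = 14.81; W sinα = 79.9
Slice 6: Δl = 2.9/cos44.2° = 4.045 m; N'_6 = 90·cos44.2° = 64.5; c'Δl = 23.87; W sinα = 62.7
Σc'Δl = 95.0 kN/m; ΣN' = 894.3 kN/m; ΣW sinα = 329.5 kN/m
Resisting = 95.0 + 894.3·tan27.7° = 95.0 + 469.5 = 564.5 kN/m
FS = 564.5 / 329.5 = 1.713

FS = 1.71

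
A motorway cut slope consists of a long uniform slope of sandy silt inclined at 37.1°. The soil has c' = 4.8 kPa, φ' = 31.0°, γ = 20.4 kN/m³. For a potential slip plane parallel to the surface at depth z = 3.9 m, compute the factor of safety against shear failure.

FS = 0.92

For an infinite slope with a slip plane parallel to the surface (no pore pressure): FS = [c' + γz cos²β tanφ'] / [γz sinβ cosβ].
γz = 20.4·3.9 = 79.56 kN/m²
Numerator = 4.8 + 79.56·cos²37.1°·tan31.0° = 4.8 + 79.56·0.6361·0.6009 = 35.210 kPa
Denominator = 79.56·sin37.1°·cos37.1° = 79.56·0.6032·0.7976 = 38.277 kPa
FS = 35.210 / 38.277 = 0.920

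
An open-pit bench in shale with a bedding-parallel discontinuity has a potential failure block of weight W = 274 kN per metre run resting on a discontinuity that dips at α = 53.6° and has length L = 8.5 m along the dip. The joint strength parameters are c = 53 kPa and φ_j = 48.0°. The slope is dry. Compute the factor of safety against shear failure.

FS = 2.86

Resolving the block weight along and normal to the plane and applying the Mohr–Coulomb strength on the joint:
N' = W cosα = 274·cos53.6° = 162.6 kN/m
Driving force T = W sinα = 274·sin53.6° = 220.5 kN/m
Resisting force R = c·L + N'·tanφ_j = 53·8.5 + 162.6·tan48.0° = 450.5 + 180.6 = 631.1 kN/m
FS = R / T = 631.1 / 220.5 = 2.862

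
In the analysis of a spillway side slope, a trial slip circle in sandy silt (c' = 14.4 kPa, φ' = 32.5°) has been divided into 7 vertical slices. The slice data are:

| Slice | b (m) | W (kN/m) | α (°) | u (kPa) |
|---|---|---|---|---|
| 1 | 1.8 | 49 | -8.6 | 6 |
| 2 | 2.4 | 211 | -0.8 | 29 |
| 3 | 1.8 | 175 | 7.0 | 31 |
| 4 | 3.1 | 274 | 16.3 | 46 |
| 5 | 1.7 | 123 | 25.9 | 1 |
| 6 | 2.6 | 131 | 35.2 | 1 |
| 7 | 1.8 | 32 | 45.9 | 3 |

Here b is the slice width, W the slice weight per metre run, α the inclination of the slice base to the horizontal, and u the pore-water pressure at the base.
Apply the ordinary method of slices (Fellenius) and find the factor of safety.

Ordinary method of slices: FS = Σ[c'·Δl_i + (W_i cosα_i − u_i·Δl_i)·tanφ'] / Σ W_i sinα_i, with Δl_i = b_i / cosα_i.
Slice 1: Δl = 1.8/cos(-8.6°) = 1.820 m; N'_1 = 49·cos(-8.6°) − 6·1.820 = 37.5; c'Δl = 26.21; W sinα = -7.3
Slice 2: Δl = 2.4/cos(-0.8°) = 2.400 m; N'_2 = 211·cos(-0.8°) − 29·2.400 = 141.4; c'Δl = 34.56; W sinα = -2.9
Slice 3: Δl = 1.8/cos7.0° = 1.814 m; N'_3 = 175·cos7.0° − 31·1.814 = 117.5; c'Δl = 26.11; W sinα = 21.3
Slice 4: Δl = 3.1/cos16.3° = 3.230 m; N'_4 = 274·cos16.3° − 46·3.230 = 114.4; c'Δl = 46.51; W sinα = 76.9
Slice 5: Δl = 1.7/cos25.9° = 1.890 m; N'_5 = 123·cos25.9° − 1·1.890 = 108.8; c'Δl = 27.21; W sinα = 53.7
Slice 6: Δl = 2.6/cos35.2° = 3.182 m; N'_6 = 131·cos35.2° − 1·3.182 = 103.9; c'Δl = 45.82; W sinα = 75.5
Slice 7: Δl = 1.8/cos45.9° = 2.587 m; N'_7 = 32·cos45.9° − 3·2.587 = 14.5; c'Δl = 37.25; W sinα = 23.0
Σc'Δl = 243.7 kN/m; ΣN' = 637.9 kN/m; ΣW sinα = 240.2 kN/m
Resisting = 243.7 + 637.9·tan32.5° = 243.7 + 406.4 = 650.1 kN/m
FS = 650.1 / 240.2 = 2.707

FS = 2.71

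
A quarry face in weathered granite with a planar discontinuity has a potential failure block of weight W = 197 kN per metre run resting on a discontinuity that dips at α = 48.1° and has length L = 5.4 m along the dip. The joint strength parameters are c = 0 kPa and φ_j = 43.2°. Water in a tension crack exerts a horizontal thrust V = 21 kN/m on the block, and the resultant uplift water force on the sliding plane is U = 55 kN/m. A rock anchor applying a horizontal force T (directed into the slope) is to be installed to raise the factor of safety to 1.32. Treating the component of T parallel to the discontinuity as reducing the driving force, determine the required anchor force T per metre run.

Resolving forces along and normal to the sliding plane, with the horizontal anchor force T adding T·sinα to the effective normal force and T·cosα acting up the plane against the driving force:
FS = [cL + (W cosα − U − V sinα + T sinα) tanφ_j] / [W sinα + V cosα − T cosα]
Without the anchor: N' = 60.9 kN/m, driving T_d = 160.7 kN/m, resisting R = 0·5.4 + 60.9·tan43.2° = 57.2 kN/m, FS = 0.36.
Setting FS = 1.32 and solving for T:
1.32·(160.7 − T cos48.1°) = 57.2 + T sin48.1°·tan43.2°
T·(sin48.1°·tan43.2° + 1.32·cos48.1°) = 1.32·160.7 − 57.2
T·(0.7443·0.9391 + 1.32·0.6678) = 212.1 − 57.2 = 154.8
T·1.5805 = 154.8
T = 98.0 kN/m

T = 98 kN/m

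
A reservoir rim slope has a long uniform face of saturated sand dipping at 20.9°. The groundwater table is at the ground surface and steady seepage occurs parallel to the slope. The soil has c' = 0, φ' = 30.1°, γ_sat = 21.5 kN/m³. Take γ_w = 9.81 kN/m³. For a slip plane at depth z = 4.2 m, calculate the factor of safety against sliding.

With seepage parallel to the slope and the water table at the surface, the effective normal stress on the slip plane uses the buoyant unit weight γ' = γ_sat − γ_w while the driving shear stress uses γ_sat:
FS = [c' + γ' z cos²β tanφ'] / [γ_sat z sinβ cosβ]
(For c' = 0 this reduces to FS = (γ'/γ_sat)·tanφ'/tanβ.)
γ' = 21.5 − 9.81 = 11.69 kN/m³
Numerator = 0.0 + 11.69·4.2·cos²20.9°·tan30.1° = 0.0 + 11.69·4.2·0.8727·0.5797 = 24.839 kPa
Denominator = 21.5·4.2·sin20.9°·cos20.9° = 21.5·4.2·0.3567·0.9342 = 30.094 kPa
FS = 24.839 / 30.094 = 0.825

FS = 0.83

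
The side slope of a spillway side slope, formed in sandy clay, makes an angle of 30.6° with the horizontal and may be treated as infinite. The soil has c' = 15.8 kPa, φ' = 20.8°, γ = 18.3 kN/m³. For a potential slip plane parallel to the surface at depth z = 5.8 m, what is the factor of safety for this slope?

For an infinite slope with a slip plane parallel to the surface (no pore pressure): FS = [c' + γz cos²β tanφ'] / [γz sinβ cosβ].
γz = 18.3·5.8 = 106.14 kN/m²
Numerator = 15.8 + 106.14·cos²30.6°·tan20.8° = 15.8 + 106.14·0.7409·0.3799 = 45.671 kPa
Denominator = 106.14·sin30.6°·cos30.6° = 106.14·0.5090·0.8607 = 46.506 kPa
FS = 45.671 / 46.506 = 0.982

FS = 0.98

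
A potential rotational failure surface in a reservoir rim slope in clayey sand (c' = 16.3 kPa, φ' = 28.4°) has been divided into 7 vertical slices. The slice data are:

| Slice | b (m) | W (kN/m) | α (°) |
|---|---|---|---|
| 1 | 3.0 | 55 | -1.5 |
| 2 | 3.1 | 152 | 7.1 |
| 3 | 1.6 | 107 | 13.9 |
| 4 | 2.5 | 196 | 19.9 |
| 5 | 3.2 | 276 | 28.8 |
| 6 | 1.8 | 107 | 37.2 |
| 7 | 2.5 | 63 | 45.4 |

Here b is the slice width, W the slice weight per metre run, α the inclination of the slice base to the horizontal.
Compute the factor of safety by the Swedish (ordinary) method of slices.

Ordinary method of slices: FS = Σ[c'·Δl_i + (W_i cosα_i)·tanφ'] / Σ W_i sinα_i, with Δl_i = b_i / cosα_i.
Slice 1: Δl = 3.0/cos(-1.5°) = 3.001 m; N'_1 = 55·cos(-1.5°) = 55.0; c'Δl = 48.92; W sinα = -1.4
Slice 2: Δl = 3.1/cos7.1° = 3.124 m; N'_2 = 152·cos7.1° = 150.8; c'Δl = 50.92; W sinα = 18.8
Slice 3: Δl = 1.6/cos13.9° = 1.648 m; N'_3 = 107·cos13.9° = 103.9; c'Δl = 26.87; W sinα = 25.7
Slice 4: Δl = 2.5/cos19.9° = 2.659 m; N'_4 = 196·cos19.9° = 184.3; c'Δl = 43.34; W sinα = 66.7
Slice 5: Δl = 3.2/cos28.8° = 3.652 m; N'_5 = 276·cos28.8° = 241.9; c'Δl = 59.52; W sinα = 133.0
Slice 6: Δl = 1.8/cos37.2° = 2.260 m; N'_6 = 107·cos37.2° = 85.2; c'Δl = 36.83; W sinα = 64.7
Slice 7: Δl = 2.5/cos45.4° = 3.560 m; N'_7 = 63·cos45.4° = 44.2; c'Δl = 58.04; W sinα = 44.9
Σc'Δl = 324.4 kN/m; ΣN' = 865.3 kN/m; ΣW sinα = 352.3 kN/m
Resisting = 324.4 + 865.3·tan28.4° = 324.4 + 467.9 = 792.3 kN/m
FS = 792.3 / 352.3 = 2.249

FS = 2.25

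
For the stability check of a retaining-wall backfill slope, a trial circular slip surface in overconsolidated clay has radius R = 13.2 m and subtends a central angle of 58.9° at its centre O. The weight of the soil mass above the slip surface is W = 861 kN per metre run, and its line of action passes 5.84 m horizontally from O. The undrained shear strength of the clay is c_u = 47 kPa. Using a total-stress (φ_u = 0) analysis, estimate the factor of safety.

Taking moments about the centre O, the resisting moment is provided by the undrained shear strength acting along the arc:
Arc length L_a = R·θ = 13.2·(58.9°·π/180) = 13.2·1.0280 = 13.57 m
M_R = c_u·L_a·R = 47·13.57·13.2 = 8418.6 kN·m/m
M_D = W·d = 861·5.84 = 5028.2 kN·m/m
FS = M_R / M_D = 8418.6 / 5028.2 = 1.674

FS = 1.67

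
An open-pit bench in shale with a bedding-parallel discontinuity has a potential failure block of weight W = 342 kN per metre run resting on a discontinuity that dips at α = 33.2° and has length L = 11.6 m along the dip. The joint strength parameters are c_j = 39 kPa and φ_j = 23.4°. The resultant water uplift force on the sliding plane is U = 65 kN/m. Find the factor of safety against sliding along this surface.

Resolving the block weight along and normal to the plane and applying the Mohr–Coulomb strength on the joint:
N' = W cosα − U = 342·cos33.2° − 65 = 221.2 kN/m
Driving force T = W sinα = 342·sin33.2° = 187.3 kN/m
Resisting force R = c_j·L + N'·tanφ_j = 39·11.6 + 221.2·tan23.4° = 452.4 + 95.7 = 548.1 kN/m
FS = R / T = 548.1 / 187.3 = 2.927

FS = 2.93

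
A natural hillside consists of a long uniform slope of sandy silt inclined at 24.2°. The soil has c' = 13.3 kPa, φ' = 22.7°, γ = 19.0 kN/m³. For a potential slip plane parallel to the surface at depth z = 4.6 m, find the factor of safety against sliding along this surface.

For an infinite slope with a slip plane parallel to the surface (no pore pressure): FS = [c' + γz cos²β tanφ'] / [γz sinβ cosβ].
γz = 19.0·4.6 = 87.40 kN/m²
Numerator = 13.3 + 87.40·cos²24.2°·tan22.7° = 13.3 + 87.40·0.8320·0.4183 = 43.717 kPa
Denominator = 87.40·sin24.2°·cos24.2° = 87.40·0.4099·0.9121 = 32.679 kPa
FS = 43.717 / 32.679 = 1.338

FS = 1.34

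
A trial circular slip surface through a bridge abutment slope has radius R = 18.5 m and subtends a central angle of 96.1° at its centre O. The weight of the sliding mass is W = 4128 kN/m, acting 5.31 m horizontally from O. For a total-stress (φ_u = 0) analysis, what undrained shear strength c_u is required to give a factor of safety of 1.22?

FS = c_u·L_a·R / (W·d), so c_u = FS·W·d / (L_a·R).
Arc length L_a = R·θ = 18.5·(96.1°·π/180) = 18.5·1.6773 = 31.03 m
c_u = 1.22·4128·5.31 / (31.03·18.5) = 26742.0 / 574.04 = 46.59 kPa

c_u = 46.6 kPa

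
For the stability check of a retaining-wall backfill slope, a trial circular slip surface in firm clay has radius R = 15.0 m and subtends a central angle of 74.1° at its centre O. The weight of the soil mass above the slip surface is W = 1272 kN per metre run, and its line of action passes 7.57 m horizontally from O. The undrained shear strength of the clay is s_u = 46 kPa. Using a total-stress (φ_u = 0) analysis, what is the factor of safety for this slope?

FS = 1.39

Taking moments about the centre O, the resisting moment is provided by the undrained shear strength acting along the arc:
Arc length L_a = R·θ = 15.0·(74.1°·π/180) = 15.0·1.2933 = 19.40 m
M_R = s_u·L_a·R = 46·19.40·15.0 = 13385.5 kN·m/m
M_D = W·d = 1272·7.57 = 9629.0 kN·m/m
FS = M_R / M_D = 13385.5 / 9629.0 = 1.390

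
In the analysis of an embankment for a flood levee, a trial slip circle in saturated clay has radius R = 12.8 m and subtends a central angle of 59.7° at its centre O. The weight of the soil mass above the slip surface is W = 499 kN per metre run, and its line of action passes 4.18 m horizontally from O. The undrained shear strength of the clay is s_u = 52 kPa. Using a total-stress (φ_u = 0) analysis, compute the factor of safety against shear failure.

FS = 4.26

Taking moments about the centre O, the resisting moment is provided by the undrained shear strength acting along the arc:
Arc length L_a = R·θ = 12.8·(59.7°·π/180) = 12.8·1.0420 = 13.34 m
M_R = s_u·L_a·R = 52·13.34·12.8 = 8877.2 kN·m/m
M_D = W·d = 499·4.18 = 2085.8 kN·m/m
FS = M_R / M_D = 8877.2 / 2085.8 = 4.256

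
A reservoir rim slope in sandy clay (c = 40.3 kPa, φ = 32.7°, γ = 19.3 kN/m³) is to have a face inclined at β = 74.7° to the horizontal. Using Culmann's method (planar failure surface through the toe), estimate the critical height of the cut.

H_c = 26.39 m

Culmann's analysis gives the critical failure plane at α_cr = (β + φ)/2 = (74.7 + 32.7)/2 = 53.7°, and the critical height
H_c = (4c/γ) · sinβ cosφ / [1 − cos(β − φ)]
    = (4·40.3/19.3) · sin74.7°·cos32.7° / [1 − cos(42.0°)]
    = 8.352 · 0.9646·0.8415 / [1 − 0.7431]
    = 8.352 · 0.8117 / 0.2569
    = 26.39 m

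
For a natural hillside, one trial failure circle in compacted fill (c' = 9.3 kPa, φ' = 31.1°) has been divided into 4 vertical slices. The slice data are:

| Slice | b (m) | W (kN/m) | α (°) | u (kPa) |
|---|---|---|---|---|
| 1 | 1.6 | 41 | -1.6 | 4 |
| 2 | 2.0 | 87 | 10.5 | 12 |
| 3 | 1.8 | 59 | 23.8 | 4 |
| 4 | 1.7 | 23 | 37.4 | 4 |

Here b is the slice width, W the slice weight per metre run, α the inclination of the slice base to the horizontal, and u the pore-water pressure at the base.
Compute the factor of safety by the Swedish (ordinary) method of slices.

Ordinary method of slices: FS = Σ[c'·Δl_i + (W_i cosα_i − u_i·Δl_i)·tanφ'] / Σ W_i sinα_i, with Δl_i = b_i / cosα_i.
Slice 1: Δl = 1.6/cos(-1.6°) = 1.601 m; N'_1 = 41·cos(-1.6°) − 4·1.601 = 34.6; c'Δl = 14.89; W sinα = -1.1
Slice 2: Δl = 2.0/cos10.5° = 2.034 m; N'_2 = 87·cos10.5° − 12·2.034 = 61.1; c'Δl = 18.92; W sinα = 15.9
Slice 3: Δl = 1.8/cos23.8° = 1.967 m; N'_3 = 59·cos23.8° − 4·1.967 = 46.1; c'Δl = 18.30; W sinα = 23.8
Slice 4: Δl = 1.7/cos37.4° = 2.140 m; N'_4 = 23·cos37.4° − 4·2.140 = 9.7; c'Δl = 19.90; W sinα = 14.0
Σc'Δl = 72.0 kN/m; ΣN' = 151.5 kN/m; ΣW sinα = 52.5 kN/m
Resisting = 72.0 + 151.5·tan31.1° = 72.0 + 91.4 = 163.4 kN/m
FS = 163.4 / 52.5 = 3.113

FS = 3.11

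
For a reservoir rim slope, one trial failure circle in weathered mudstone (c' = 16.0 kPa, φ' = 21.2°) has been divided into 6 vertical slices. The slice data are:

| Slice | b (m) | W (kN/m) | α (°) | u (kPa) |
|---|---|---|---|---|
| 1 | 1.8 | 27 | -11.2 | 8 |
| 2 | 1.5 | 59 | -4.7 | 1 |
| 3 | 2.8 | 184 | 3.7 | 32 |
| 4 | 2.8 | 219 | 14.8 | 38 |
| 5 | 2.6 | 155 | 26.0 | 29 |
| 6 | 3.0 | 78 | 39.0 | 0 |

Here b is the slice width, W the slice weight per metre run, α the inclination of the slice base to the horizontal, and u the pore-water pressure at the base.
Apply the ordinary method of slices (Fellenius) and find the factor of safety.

FS = 2.29

Ordinary method of slices: FS = Σ[c'·Δl_i + (W_i cosα_i − u_i·Δl_i)·tanφ'] / Σ W_i sinα_i, with Δl_i = b_i / cosα_i.
Slice 1: Δl = 1.8/cos(-11.2°) = 1.835 m; N'_1 = 27·cos(-11.2°) − 8·1.835 = 11.8; c'Δl = 29.36; W sinα = -5.2
Slice 2: Δl = 1.5/cos(-4.7°) = 1.505 m; N'_2 = 59·cos(-4.7°) − 1·1.505 = 57.3; c'Δl = 24.08; W sinα = -4.8
Slice 3: Δl = 2.8/cos3.7° = 2.806 m; N'_3 = 184·cos3.7° − 32·2.806 = 93.8; c'Δl = 44.89; W sinα = 11.9
Slice 4: Δl = 2.8/cos14.8° = 2.896 m; N'_4 = 219·cos14.8° − 38·2.896 = 101.7; c'Δl = 46.34; W sinα = 55.9
Slice 5: Δl = 2.6/cos26.0° = 2.893 m; N'_5 = 155·cos26.0° − 29·2.893 = 55.4; c'Δl = 46.28; W sinα = 67.9
Slice 6: Δl = 3.0/cos39.0° = 3.860 m; N'_6 = 78·cos39.0° − 0·3.860 = 60.6; c'Δl = 61.76; W sinα = 49.1
Σc'Δl = 252.7 kN/m; ΣN' = 380.7 kN/m; ΣW sinα = 174.8 kN/m
Resisting = 252.7 + 380.7·tan21.2° = 252.7 + 147.6 = 400.4 kN/m
FS = 400.4 / 174.8 = 2.291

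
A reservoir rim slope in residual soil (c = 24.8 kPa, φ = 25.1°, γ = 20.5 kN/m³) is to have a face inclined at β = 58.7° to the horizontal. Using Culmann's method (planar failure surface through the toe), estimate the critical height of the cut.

Culmann's analysis gives the critical failure plane at α_cr = (β + φ)/2 = (58.7 + 25.1)/2 = 41.9°, and the critical height
H_c = (4c/γ) · sinβ cosφ / [1 − cos(β − φ)]
    = (4·24.8/20.5) · sin58.7°·cos25.1° / [1 − cos(33.6°)]
    = 4.839 · 0.8545·0.9056 / [1 − 0.8329]
    = 4.839 · 0.7738 / 0.1671
    = 22.41 m

H_c = 22.41 m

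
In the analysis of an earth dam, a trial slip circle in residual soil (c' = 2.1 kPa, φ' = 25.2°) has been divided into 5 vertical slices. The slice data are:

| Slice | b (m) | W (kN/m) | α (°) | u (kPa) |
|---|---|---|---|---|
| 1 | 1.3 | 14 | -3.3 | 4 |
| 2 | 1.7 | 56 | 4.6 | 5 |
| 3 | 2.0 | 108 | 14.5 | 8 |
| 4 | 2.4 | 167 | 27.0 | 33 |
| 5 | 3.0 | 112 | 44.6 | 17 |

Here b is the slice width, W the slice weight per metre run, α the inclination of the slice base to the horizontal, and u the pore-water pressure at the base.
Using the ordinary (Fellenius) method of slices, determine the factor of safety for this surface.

FS = 0.67

Ordinary method of slices: FS = Σ[c'·Δl_i + (W_i cosα_i − u_i·Δl_i)·tanφ'] / Σ W_i sinα_i, with Δl_i = b_i / cosα_i.
Slice 1: Δl = 1.3/cos(-3.3°) = 1.302 m; N'_1 = 14·cos(-3.3°) − 4·1.302 = 8.8; c'Δl = 2.73; W sinα = -0.8
Slice 2: Δl = 1.7/cos4.6° = 1.705 m; N'_2 = 56·cos4.6° − 5·1.705 = 47.3; c'Δl = 3.58; W sinα = 4.5
Slice 3: Δl = 2.0/cos14.5° = 2.066 m; N'_3 = 108·cos14.5° − 8·2.066 = 88.0; c'Δl = 4.34; W sinα = 27.0
Slice 4: Δl = 2.4/cos27.0° = 2.694 m; N'_4 = 167·cos27.0° − 33·2.694 = 59.9; c'Δl = 5.66; W sinα = 75.8
Slice 5: Δl = 3.0/cos44.6° = 4.213 m; N'_5 = 112·cos44.6° − 17·4.213 = 8.1; c'Δl = 8.85; W sinα = 78.6
Σc'Δl = 25.2 kN/m; ΣN' = 212.1 kN/m; ΣW sinα = 185.2 kN/m
Resisting = 25.2 + 212.1·tan25.2° = 25.2 + 99.8 = 125.0 kN/m
FS = 125.0 / 185.2 = 0.675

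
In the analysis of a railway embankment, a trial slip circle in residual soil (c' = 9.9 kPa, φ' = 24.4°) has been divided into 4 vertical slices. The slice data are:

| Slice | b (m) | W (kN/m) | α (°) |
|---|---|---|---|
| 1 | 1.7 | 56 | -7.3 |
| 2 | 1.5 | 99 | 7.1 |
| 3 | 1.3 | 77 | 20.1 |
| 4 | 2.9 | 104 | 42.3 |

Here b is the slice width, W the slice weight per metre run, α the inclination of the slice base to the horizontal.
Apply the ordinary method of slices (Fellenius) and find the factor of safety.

Ordinary method of slices: FS = Σ[c'·Δl_i + (W_i cosα_i)·tanφ'] / Σ W_i sinα_i, with Δl_i = b_i / cosα_i.
Slice 1: Δl = 1.7/cos(-7.3°) = 1.714 m; N'_1 = 56·cos(-7.3°) = 55.5; c'Δl = 16.97; W sinα = -7.1
Slice 2: Δl = 1.5/cos7.1° = 1.512 m; N'_2 = 99·cos7.1° = 98.2; c'Δl = 14.96; W sinα = 12.2
Slice 3: Δl = 1.3/cos20.1° = 1.384 m; N'_3 = 77·cos20.1° = 72.3; c'Δl = 13.70; W sinα = 26.5
Slice 4: Δl = 2.9/cos42.3° = 3.921 m; N'_4 = 104·cos42.3° = 76.9; c'Δl = 38.82; W sinα = 70.0
Σc'Δl = 84.5 kN/m; ΣN' = 303.0 kN/m; ΣW sinα = 101.6 kN/m
Resisting = 84.5 + 303.0·tan24.4° = 84.5 + 137.5 = 221.9 kN/m
FS = 221.9 / 101.6 = 2.185

FS = 2.18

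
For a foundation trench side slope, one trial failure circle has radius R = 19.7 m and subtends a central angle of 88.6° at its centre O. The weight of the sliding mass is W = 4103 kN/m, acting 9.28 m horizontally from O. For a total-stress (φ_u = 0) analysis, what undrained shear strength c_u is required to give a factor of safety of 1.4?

c_u = 88.8 kPa

FS = c_u·L_a·R / (W·d), so c_u = FS·W·d / (L_a·R).
Arc length L_a = R·θ = 19.7·(88.6°·π/180) = 19.7·1.5464 = 30.46 m
c_u = 1.4·4103·9.28 / (30.46·19.7) = 53306.2 / 600.13 = 88.82 kPa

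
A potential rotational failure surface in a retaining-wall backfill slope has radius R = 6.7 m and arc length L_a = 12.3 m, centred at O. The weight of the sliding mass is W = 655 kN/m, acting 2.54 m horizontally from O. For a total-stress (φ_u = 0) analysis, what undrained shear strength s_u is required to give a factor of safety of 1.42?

s_u = 28.7 kPa

FS = s_u·L_a·R / (W·d), so s_u = FS·W·d / (L_a·R).
s_u = 1.42·655·2.54 / (12.30·6.7) = 2362.5 / 82.41 = 28.67 kPa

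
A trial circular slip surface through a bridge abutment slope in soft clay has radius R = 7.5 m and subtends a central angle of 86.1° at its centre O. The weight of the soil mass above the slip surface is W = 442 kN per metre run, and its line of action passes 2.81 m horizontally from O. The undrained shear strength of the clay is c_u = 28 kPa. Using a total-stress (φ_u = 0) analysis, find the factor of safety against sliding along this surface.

Taking moments about the centre O, the resisting moment is provided by the undrained shear strength acting along the arc:
Arc length L_a = R·θ = 7.5·(86.1°·π/180) = 7.5·1.5027 = 11.27 m
M_R = c_u·L_a·R = 28·11.27·7.5 = 2366.8 kN·m/m
M_D = W·d = 442·2.81 = 1242.0 kN·m/m
FS = M_R / M_D = 2366.8 / 1242.0 = 1.906

FS = 1.91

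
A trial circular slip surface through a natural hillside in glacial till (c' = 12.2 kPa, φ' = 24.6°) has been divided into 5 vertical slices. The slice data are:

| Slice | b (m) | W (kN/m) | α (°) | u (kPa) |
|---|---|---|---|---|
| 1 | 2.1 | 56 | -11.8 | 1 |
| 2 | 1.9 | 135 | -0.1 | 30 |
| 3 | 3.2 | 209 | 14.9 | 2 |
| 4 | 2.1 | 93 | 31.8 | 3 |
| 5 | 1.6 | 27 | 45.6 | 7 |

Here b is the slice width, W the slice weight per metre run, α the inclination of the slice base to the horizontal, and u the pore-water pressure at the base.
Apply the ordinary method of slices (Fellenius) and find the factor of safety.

FS = 3.00

Ordinary method of slices: FS = Σ[c'·Δl_i + (W_i cosα_i − u_i·Δl_i)·tanφ'] / Σ W_i sinα_i, with Δl_i = b_i / cosα_i.
Slice 1: Δl = 2.1/cos(-11.8°) = 2.145 m; N'_1 = 56·cos(-11.8°) − 1·2.145 = 52.7; c'Δl = 26.17; W sinα = -11.5
Slice 2: Δl = 1.9/cos(-0.1°) = 1.900 m; N'_2 = 135·cos(-0.1°) − 30·1.900 = 78.0; c'Δl = 23.18; W sinα = -0.2
Slice 3: Δl = 3.2/cos14.9° = 3.311 m; N'_3 = 209·cos14.9° − 2·3.311 = 195.3; c'Δl = 40.40; W sinα = 53.7
Slice 4: Δl = 2.1/cos31.8° = 2.471 m; N'_4 = 93·cos31.8° − 3·2.471 = 71.6; c'Δl = 30.14; W sinα = 49.0
Slice 5: Δl = 1.6/cos45.6° = 2.287 m; N'_5 = 27·cos45.6° − 7·2.287 = 2.9; c'Δl = 27.90; W sinα = 19.3
Σc'Δl = 147.8 kN/m; ΣN' = 400.5 kN/m; ΣW sinα = 110.4 kN/m
Resisting = 147.8 + 400.5·tan24.6° = 147.8 + 183.4 = 331.2 kN/m
FS = 331.2 / 110.4 = 3.001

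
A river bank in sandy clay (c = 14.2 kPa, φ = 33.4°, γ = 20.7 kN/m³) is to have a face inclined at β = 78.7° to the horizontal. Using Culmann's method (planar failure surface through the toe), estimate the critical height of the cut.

H_c = 7.57 m

Culmann's analysis gives the critical failure plane at α_cr = (β + φ)/2 = (78.7 + 33.4)/2 = 56.0°, and the critical height
H_c = (4c/γ) · sinβ cosφ / [1 − cos(β − φ)]
    = (4·14.2/20.7) · sin78.7°·cos33.4° / [1 − cos(45.3°)]
    = 2.744 · 0.9806·0.8348 / [1 − 0.7034]
    = 2.744 · 0.8187 / 0.2966
    = 7.57 m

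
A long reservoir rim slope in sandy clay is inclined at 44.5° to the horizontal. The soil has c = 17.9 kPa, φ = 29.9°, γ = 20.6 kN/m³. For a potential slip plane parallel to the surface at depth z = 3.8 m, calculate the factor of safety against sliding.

FS = 1.04

For an infinite slope with a slip plane parallel to the surface (no pore pressure): FS = [c + γz cos²β tanφ] / [γz sinβ cosβ].
γz = 20.6·3.8 = 78.28 kN/m²
Numerator = 17.9 + 78.28·cos²44.5°·tan29.9° = 17.9 + 78.28·0.5087·0.5750 = 40.799 kPa
Denominator = 78.28·sin44.5°·cos44.5° = 78.28·0.7009·0.7133 = 39.134 kPa
FS = 40.799 / 39.134 = 1.043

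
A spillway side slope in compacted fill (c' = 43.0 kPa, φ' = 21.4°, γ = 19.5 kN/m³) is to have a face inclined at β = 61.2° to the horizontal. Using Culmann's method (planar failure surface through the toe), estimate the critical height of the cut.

H_c = 31.06 m

Culmann's analysis gives the critical failure plane at α_cr = (β + φ')/2 = (61.2 + 21.4)/2 = 41.3°, and the critical height
H_c = (4c'/γ) · sinβ cosφ' / [1 − cos(β − φ')]
    = (4·43.0/19.5) · sin61.2°·cos21.4° / [1 − cos(39.8°)]
    = 8.821 · 0.8763·0.9311 / [1 − 0.7683]
    = 8.821 · 0.8159 / 0.2317
    = 31.06 m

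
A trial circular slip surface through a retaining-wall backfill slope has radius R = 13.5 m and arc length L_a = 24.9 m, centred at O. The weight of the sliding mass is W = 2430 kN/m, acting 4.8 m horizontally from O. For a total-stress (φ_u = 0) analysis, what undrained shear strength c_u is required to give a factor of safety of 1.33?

FS = c_u·L_a·R / (W·d), so c_u = FS·W·d / (L_a·R).
c_u = 1.33·2430·4.8 / (24.90·13.5) = 15513.1 / 336.15 = 46.15 kPa

c_u = 46.1 kPa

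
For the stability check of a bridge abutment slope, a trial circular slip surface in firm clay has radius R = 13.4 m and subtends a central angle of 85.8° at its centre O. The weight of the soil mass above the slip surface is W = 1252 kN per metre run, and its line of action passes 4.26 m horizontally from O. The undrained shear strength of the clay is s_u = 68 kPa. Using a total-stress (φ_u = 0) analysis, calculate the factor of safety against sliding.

FS = 3.43

Taking moments about the centre O, the resisting moment is provided by the undrained shear strength acting along the arc:
Arc length L_a = R·θ = 13.4·(85.8°·π/180) = 13.4·1.4975 = 20.07 m
M_R = s_u·L_a·R = 68·20.07·13.4 = 18284.5 kN·m/m
M_D = W·d = 1252·4.26 = 5333.5 kN·m/m
FS = M_R / M_D = 18284.5 / 5333.5 = 3.428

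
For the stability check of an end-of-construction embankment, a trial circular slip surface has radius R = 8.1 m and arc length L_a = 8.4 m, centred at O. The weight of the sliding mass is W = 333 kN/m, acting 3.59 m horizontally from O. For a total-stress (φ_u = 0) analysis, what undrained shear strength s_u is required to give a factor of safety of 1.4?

FS = s_u·L_a·R / (W·d), so s_u = FS·W·d / (L_a·R).
s_u = 1.4·333·3.59 / (8.40·8.1) = 1673.7 / 68.04 = 24.60 kPa

s_u = 24.6 kPa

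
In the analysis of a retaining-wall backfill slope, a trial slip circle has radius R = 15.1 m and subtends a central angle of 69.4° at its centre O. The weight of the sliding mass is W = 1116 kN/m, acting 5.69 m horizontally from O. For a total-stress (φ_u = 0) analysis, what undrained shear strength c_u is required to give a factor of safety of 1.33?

c_u = 30.6 kPa

FS = c_u·L_a·R / (W·d), so c_u = FS·W·d / (L_a·R).
Arc length L_a = R·θ = 15.1·(69.4°·π/180) = 15.1·1.2113 = 18.29 m
c_u = 1.33·1116·5.69 / (18.29·15.1) = 8445.6 / 276.18 = 30.58 kPa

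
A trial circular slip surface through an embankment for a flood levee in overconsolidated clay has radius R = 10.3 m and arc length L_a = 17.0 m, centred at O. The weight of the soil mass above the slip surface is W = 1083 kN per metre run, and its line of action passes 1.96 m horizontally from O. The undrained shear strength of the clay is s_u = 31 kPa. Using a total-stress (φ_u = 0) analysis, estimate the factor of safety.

Taking moments about the centre O, the resisting moment is provided by the undrained shear strength acting along the arc:
M_R = s_u·L_a·R = 31·17.00·10.3 = 5428.1 kN·m/m
M_D = W·d = 1083·1.96 = 2122.7 kN·m/m
FS = M_R / M_D = 5428.1 / 2122.7 = 2.557

FS = 2.56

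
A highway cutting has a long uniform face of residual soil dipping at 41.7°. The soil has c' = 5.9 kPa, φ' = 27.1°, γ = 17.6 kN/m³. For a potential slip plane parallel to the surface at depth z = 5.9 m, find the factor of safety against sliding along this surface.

For an infinite slope with a slip plane parallel to the surface (no pore pressure): FS = [c' + γz cos²β tanφ'] / [γz sinβ cosβ].
γz = 17.6·5.9 = 103.84 kN/m²
Numerator = 5.9 + 103.84·cos²41.7°·tan27.1° = 5.9 + 103.84·0.5575·0.5117 = 35.523 kPa
Denominator = 103.84·sin41.7°·cos41.7° = 103.84·0.6652·0.7466 = 51.576 kPa
FS = 35.523 / 51.576 = 0.689

FS = 0.69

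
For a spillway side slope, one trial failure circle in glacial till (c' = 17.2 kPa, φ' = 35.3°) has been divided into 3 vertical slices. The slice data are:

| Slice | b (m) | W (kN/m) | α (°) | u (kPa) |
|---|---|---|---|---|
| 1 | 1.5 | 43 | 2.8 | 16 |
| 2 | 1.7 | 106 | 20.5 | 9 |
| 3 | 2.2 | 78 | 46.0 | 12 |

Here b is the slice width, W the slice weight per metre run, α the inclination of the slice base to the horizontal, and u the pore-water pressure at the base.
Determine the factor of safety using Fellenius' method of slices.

FS = 2.05

Ordinary method of slices: FS = Σ[c'·Δl_i + (W_i cosα_i − u_i·Δl_i)·tanφ'] / Σ W_i sinα_i, with Δl_i = b_i / cosα_i.
Slice 1: Δl = 1.5/cos2.8° = 1.502 m; N'_1 = 43·cos2.8° − 16·1.502 = 18.9; c'Δl = 25.83; W sinα = 2.1
Slice 2: Δl = 1.7/cos20.5° = 1.815 m; N'_2 = 106·cos20.5° − 9·1.815 = 83.0; c'Δl = 31.22; W sinα = 37.1
Slice 3: Δl = 2.2/cos46.0° = 3.167 m; N'_3 = 78·cos46.0° − 12·3.167 = 16.2; c'Δl = 54.47; W sinα = 56.1
Σc'Δl = 111.5 kN/m; ΣN' = 118.1 kN/m; ΣW sinα = 95.3 kN/m
Resisting = 111.5 + 118.1·tan35.3° = 111.5 + 83.6 = 195.1 kN/m
FS = 195.1 / 95.3 = 2.047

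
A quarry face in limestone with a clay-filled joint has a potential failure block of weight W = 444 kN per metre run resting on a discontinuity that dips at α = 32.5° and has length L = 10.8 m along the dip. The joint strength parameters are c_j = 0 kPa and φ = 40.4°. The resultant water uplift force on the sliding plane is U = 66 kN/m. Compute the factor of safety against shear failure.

Resolving the block weight along and normal to the plane and applying the Mohr–Coulomb strength on the joint:
N' = W cosα − U = 444·cos32.5° − 66 = 308.5 kN/m
Driving force T = W sinα = 444·sin32.5° = 238.6 kN/m
Resisting force R = c_j·L + N'·tanφ = 0·10.8 + 308.5·tan40.4° = 0.0 + 262.5 = 262.5 kN/m
FS = R / T = 262.5 / 238.6 = 1.100

FS = 1.10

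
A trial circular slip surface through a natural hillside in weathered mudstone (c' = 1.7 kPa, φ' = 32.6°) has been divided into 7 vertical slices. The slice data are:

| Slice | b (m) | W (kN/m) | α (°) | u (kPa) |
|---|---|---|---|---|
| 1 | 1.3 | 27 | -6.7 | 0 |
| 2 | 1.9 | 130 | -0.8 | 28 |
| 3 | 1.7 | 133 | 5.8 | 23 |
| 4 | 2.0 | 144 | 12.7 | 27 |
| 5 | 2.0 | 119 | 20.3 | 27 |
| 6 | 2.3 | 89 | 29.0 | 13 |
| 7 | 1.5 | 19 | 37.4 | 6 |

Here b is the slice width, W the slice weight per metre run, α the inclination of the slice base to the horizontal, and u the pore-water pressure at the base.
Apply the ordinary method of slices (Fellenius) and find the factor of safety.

FS = 1.97

Ordinary method of slices: FS = Σ[c'·Δl_i + (W_i cosα_i − u_i·Δl_i)·tanφ'] / Σ W_i sinα_i, with Δl_i = b_i / cosα_i.
Slice 1: Δl = 1.3/cos(-6.7°) = 1.309 m; N'_1 = 27·cos(-6.7°) − 0·1.309 = 26.8; c'Δl = 2.23; W sinα = -3.2
Slice 2: Δl = 1.9/cos(-0.8°) = 1.900 m; N'_2 = 130·cos(-0.8°) − 28·1.900 = 76.8; c'Δl = 3.23; W sinα = -1.8
Slice 3: Δl = 1.7/cos5.8° = 1.709 m; N'_3 = 133·cos5.8° − 23·1.709 = 93.0; c'Δl = 2.90; W sinα = 13.4
Slice 4: Δl = 2.0/cos12.7° = 2.050 m; N'_4 = 144·cos12.7° − 27·2.050 = 85.1; c'Δl = 3.49; W sinα = 31.7
Slice 5: Δl = 2.0/cos20.3° = 2.132 m; N'_5 = 119·cos20.3° − 27·2.132 = 54.0; c'Δl = 3.63; W sinα = 41.3
Slice 6: Δl = 2.3/cos29.0° = 2.630 m; N'_6 = 89·cos29.0° − 13·2.630 = 43.7; c'Δl = 4.47; W sinα = 43.1
Slice 7: Δl = 1.5/cos37.4° = 1.888 m; N'_7 = 19·cos37.4° − 6·1.888 = 3.8; c'Δl = 3.21; W sinα = 11.5
Σc'Δl = 23.2 kN/m; ΣN' = 383.2 kN/m; ΣW sinα = 136.1 kN/m
Resisting = 23.2 + 383.2·tan32.6° = 23.2 + 245.1 = 268.2 kN/m
FS = 268.2 / 136.1 = 1.971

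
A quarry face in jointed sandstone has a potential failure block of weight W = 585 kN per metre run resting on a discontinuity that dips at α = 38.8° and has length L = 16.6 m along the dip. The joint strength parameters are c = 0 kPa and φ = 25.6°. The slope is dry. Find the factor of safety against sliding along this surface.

FS = 0.60

Resolving the block weight along and normal to the plane and applying the Mohr–Coulomb strength on the joint:
N' = W cosα = 585·cos38.8° = 455.9 kN/m
Driving force T = W sinα = 585·sin38.8° = 366.6 kN/m
Resisting force R = c·L + N'·tanφ = 0·16.6 + 455.9·tan25.6° = 0.0 + 218.4 = 218.4 kN/m
FS = R / T = 218.4 / 366.6 = 0.596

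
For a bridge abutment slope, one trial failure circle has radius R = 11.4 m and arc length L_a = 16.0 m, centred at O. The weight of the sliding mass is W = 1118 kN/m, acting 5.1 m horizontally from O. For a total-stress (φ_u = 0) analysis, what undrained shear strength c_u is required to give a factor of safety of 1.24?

c_u = 38.8 kPa

FS = c_u·L_a·R / (W·d), so c_u = FS·W·d / (L_a·R).
c_u = 1.24·1118·5.1 / (16.00·11.4) = 7070.2 / 182.40 = 38.76 kPa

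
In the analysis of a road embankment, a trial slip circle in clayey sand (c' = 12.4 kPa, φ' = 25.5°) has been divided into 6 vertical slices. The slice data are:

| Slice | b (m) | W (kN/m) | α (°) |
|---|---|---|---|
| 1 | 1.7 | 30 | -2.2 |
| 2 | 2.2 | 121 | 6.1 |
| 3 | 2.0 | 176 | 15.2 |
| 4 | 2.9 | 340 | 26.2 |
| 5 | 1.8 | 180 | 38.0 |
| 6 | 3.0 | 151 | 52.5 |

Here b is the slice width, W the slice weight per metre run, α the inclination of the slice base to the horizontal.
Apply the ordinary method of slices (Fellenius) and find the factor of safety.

FS = 1.40

Ordinary method of slices: FS = Σ[c'·Δl_i + (W_i cosα_i)·tanφ'] / Σ W_i sinα_i, with Δl_i = b_i / cosα_i.
Slice 1: Δl = 1.7/cos(-2.2°) = 1.701 m; N'_1 = 30·cos(-2.2°) = 30.0; c'Δl = 21.10; W sinα = -1.2
Slice 2: Δl = 2.2/cos6.1° = 2.213 m; N'_2 = 121·cos6.1° = 120.3; c'Δl = 27.44; W sinα = 12.9
Slice 3: Δl = 2.0/cos15.2° = 2.073 m; N'_3 = 176·cos15.2° = 169.8; c'Δl = 25.70; W sinα = 46.1
Slice 4: Δl = 2.9/cos26.2° = 3.232 m; N'_4 = 340·cos26.2° = 305.1; c'Δl = 40.08; W sinα = 150.1
Slice 5: Δl = 1.8/cos38.0° = 2.284 m; N'_5 = 180·cos38.0° = 141.8; c'Δl = 28.32; W sinα = 110.8
Slice 6: Δl = 3.0/cos52.5° = 4.928 m; N'_6 = 151·cos52.5° = 91.9; c'Δl = 61.11; W sinα = 119.8
Σc'Δl = 203.7 kN/m; ΣN' = 859.0 kN/m; ΣW sinα = 438.6 kN/m
Resisting = 203.7 + 859.0·tan25.5° = 203.7 + 409.7 = 613.4 kN/m
FS = 613.4 / 438.6 = 1.399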